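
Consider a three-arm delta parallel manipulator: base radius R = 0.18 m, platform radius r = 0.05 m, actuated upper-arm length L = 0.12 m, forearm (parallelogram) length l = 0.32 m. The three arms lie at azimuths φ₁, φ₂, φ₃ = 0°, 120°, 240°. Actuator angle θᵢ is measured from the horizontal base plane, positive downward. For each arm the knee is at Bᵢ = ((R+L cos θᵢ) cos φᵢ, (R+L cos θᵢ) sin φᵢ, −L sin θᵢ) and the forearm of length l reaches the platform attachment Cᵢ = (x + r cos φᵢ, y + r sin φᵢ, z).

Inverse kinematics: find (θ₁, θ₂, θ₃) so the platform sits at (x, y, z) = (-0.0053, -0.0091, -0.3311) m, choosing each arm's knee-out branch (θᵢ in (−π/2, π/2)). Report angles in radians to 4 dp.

rotate P by −φ1: (-0.0053, -0.0091, -0.3311)
  A=0.1353, B=-0.3311, C=(l²−L²−A²−y'²−z²)/(2L)=-0.1667
  γ=atan2(-0.3311,0.1353)=-1.1829;  ψ=arccos(-0.4662)=2.0557;  θ1=γ+ψ≈0.8729
φ2=120.0° → target in arm frame (-0.0052, 0.0091)
  A cos θ + B sin θ = C:  0.1352·cos θ + -0.3311·sin θ = -0.1667
  γ=atan2(-0.3311,0.1352)=-1.1830;  ψ=arccos(-0.4660)=2.0555;  θ2=γ+ψ≈0.8725
rotate P by −φ3: (0.0105, 0.0000, -0.3311)
  e−x'=0.1195;  (l²−L²−(e−x')²−y'²−z²)/2L = -0.1496
  √(A²+B²)=0.3520;  θ3 = -1.2245+2.0097 ≈ 0.7852

θ₁ = 0.8729, θ₂ = 0.8725, θ₃ = 0.7852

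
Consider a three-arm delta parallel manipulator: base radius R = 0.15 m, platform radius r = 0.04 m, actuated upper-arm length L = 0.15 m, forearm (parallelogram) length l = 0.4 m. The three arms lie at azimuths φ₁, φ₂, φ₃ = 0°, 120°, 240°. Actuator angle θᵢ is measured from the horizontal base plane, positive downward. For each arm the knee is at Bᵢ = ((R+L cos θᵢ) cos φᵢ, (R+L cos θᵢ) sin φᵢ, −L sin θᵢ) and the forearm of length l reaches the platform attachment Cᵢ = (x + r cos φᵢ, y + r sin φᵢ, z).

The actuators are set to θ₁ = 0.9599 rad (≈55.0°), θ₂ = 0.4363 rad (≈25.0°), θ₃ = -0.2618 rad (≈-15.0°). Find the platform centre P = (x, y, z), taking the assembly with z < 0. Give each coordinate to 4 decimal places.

(-0.1332, -0.0800, -0.3355)

φ1=0.0°: virtual centre (0.1960, 0.0000, -0.1229), radius l
S2 = (0.2459·cos120.0°, 0.2459·sin120.0°, -0.0634) = (-0.1230, 0.2130, -0.0634)
φ3=240.0°: virtual centre (-0.1274, -0.2207, 0.0388), radius l
eliminate P² terms by subtracting sphere 1 from 2 and 3
linear system: -0.6380x+0.4260y = 0.0110−0.1190z; -0.6470x+-0.4415y = 0.0129−0.3234z
Cramer: x(z) = -0.0186+0.3414z;  y(z) = -0.0021+0.2321z
into |P−S₁|² = l²: 1.1705z² + 0.0982z + -0.0988 = 0;  Δ = 0.4724;  z = -0.3355 or 0.2516 → z<0 root = -0.3355
x = -0.1332, y = -0.0800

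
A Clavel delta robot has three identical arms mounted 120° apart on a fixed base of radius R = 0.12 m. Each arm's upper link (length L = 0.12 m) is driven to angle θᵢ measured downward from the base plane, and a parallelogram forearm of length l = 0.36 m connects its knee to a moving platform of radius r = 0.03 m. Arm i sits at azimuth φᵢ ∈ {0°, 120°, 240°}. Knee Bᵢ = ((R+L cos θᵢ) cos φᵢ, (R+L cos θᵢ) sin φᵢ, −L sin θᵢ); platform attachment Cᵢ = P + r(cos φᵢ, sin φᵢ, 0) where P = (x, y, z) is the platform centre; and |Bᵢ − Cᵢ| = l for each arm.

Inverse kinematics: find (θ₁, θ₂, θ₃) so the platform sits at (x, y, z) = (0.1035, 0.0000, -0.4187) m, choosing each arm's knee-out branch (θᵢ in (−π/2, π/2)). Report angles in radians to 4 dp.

θ₁ = 0.6109, θ₂ = 1.3086, θ₃ = 1.3086

φ1=0.0° → target in arm frame (0.1035, 0.0000)
  e−x'=-0.0135;  (l²−L²−(e−x')²−y'²−z²)/2L = -0.2512
  θ1 = atan2(B,A) + arccos(C/0.4189) = 0.6109
rotate P by −φ2: (-0.0517, -0.0896, -0.4187)
  e−x'=0.1417;  (l²−L²−(e−x')²−y'²−z²)/2L = -0.3677
  √(A²+B²)=0.4420;  θ2 = -1.2444+2.5530 ≈ 1.3086
rotate P by −φ3: (-0.0518, 0.0896, -0.4187)
  A cos θ + B sin θ = C:  0.1418·cos θ + -0.4187·sin θ = -0.3677
  γ=atan2(-0.4187,0.1418)=-1.2444;  ψ=arccos(-0.8317)=2.5530;  θ3=γ+ψ≈1.3086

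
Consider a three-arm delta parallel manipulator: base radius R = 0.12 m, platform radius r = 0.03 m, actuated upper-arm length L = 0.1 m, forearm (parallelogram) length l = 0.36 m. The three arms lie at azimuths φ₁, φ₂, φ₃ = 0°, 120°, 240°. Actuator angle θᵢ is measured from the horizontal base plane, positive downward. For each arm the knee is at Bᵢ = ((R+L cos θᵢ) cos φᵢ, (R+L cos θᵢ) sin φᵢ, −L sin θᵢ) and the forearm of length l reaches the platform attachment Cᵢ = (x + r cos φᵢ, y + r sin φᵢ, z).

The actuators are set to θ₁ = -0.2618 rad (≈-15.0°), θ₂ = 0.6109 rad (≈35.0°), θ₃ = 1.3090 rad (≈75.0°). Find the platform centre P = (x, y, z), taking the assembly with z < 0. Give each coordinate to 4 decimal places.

arm 1 at φ=0.0°: (R−r)+L cos θ1 = 0.1866;  O1 = (0.1866, 0.0000, 0.0259)
φ2=120.0°: virtual centre (-0.0860, 0.1489, -0.0574), radius l
φ3=240.0°: virtual centre (-0.0579, -0.1004, -0.0966), radius l
subtract pairs → two planes through P
[-0.5451 0.2978 -0.1665]·P = -0.0026;  [-0.4891 -0.2007 -0.2449]·P = -0.0127
det = 0.2550;  x = 0.0169+-0.4170z,  y = 0.0221+-0.2043z
quadratic in z: (1.2156)z²+(0.0807)z+(-0.0997)=0, √Δ=0.7008 → z ∈ {-0.3214, 0.2551}; z = -0.3214 (taking z<0)
x = 0.1510, y = 0.0878

(0.1510, 0.0878, -0.3214)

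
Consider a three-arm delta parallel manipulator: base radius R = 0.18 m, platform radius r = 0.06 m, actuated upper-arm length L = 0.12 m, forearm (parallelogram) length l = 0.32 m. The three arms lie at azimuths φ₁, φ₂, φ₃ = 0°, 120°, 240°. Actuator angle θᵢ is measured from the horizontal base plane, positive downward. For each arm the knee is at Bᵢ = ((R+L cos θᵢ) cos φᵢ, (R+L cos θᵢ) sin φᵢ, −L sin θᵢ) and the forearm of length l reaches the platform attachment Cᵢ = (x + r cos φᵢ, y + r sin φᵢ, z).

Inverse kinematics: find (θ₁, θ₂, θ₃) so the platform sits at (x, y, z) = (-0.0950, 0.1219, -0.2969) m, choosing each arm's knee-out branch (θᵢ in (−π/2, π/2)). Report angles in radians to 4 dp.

rotate P by −φ1: (-0.0950, 0.1219, -0.2969)
  A=0.2150, B=-0.2969, C=(l²−L²−A²−y'²−z²)/(2L)=-0.2551
  γ=atan2(-0.2969,0.2150)=-0.9440;  ψ=arccos(-0.6960)=2.3406;  θ1=γ+ψ≈1.3966
arm 2 (φ=120.0°): x'=0.1531, y'=0.0213
  A cos θ + B sin θ = C:  -0.0331·cos θ + -0.2969·sin θ = -0.0071
  √(A²+B²)=0.2987;  θ2 = -1.6817+1.5945 ≈ -0.0872
φ3=240.0° → target in arm frame (-0.0581, -0.1432)
  A cos θ + B sin θ = C:  0.1781·cos θ + -0.2969·sin θ = -0.2182
  √(A²+B²)=0.3462;  θ3 = -1.0306+2.2527 ≈ 1.2222

θ₁ = 1.3966, θ₂ = -0.0872, θ₃ = 1.2222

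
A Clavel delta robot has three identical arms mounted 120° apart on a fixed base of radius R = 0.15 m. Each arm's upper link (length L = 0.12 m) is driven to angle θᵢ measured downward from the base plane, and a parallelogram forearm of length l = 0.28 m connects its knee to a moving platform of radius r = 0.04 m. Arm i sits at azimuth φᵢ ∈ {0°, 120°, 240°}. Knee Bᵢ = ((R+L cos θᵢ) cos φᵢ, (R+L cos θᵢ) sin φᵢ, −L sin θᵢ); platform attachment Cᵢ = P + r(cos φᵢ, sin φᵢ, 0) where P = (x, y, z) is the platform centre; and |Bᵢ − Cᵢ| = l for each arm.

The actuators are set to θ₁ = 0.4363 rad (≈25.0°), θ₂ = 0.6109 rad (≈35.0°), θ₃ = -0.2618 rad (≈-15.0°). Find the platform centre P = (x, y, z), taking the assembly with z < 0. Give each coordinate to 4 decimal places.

S1 = (0.2188·cos0.0°, 0.2188·sin0.0°, -0.0507) = (0.2188, 0.0000, -0.0507)
φ2=120.0°: virtual centre (-0.1041, 0.1804, -0.0688), radius l
arm 3 at φ=240.0°: e+L cos θ3 = 0.2259;  S3 = (-0.1130, -0.1956, 0.0311)
eliminate P² terms by subtracting sphere 1 from 2 and 3
plane₁₂: -0.6458x+0.3608y+-0.0362z = -0.0023
Cramer: x(z) = 0.0007+0.0911z;  y(z) = -0.0052+0.2635z
into |P−S₁|² = l²: 1.0777z² + 0.0590z + -0.0282 = 0;  Δ = 0.1252;  z = -0.1915 or 0.1368 → z<0 root = -0.1915
x = -0.0168, y = -0.0556

(-0.0168, -0.0556, -0.1915)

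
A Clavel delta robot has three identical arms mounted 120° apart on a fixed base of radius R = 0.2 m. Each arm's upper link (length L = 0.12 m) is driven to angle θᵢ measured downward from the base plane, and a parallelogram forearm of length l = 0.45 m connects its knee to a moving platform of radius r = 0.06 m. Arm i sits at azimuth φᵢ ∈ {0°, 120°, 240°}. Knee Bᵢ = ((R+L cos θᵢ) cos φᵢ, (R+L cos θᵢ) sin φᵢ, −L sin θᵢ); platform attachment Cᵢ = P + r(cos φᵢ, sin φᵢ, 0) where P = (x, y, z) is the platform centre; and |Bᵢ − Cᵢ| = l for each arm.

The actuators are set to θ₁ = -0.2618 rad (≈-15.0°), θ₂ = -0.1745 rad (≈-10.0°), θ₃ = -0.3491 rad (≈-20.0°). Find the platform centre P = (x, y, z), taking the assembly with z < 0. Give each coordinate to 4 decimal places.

centre 1 = (0.2559·cos0.0°, 0.2559·sin0.0°, 0.0311) = (0.2559, 0.0000, 0.0311)
arm 2 at φ=120.0°: ρ2 = 0.2582;  centre 2 = (-0.1291, 0.2236, 0.0208)
φ3=240.0°: virtual centre (-0.1264, -0.2189, 0.0410), radius l
eliminate P² terms by subtracting sphere 1 from 2 and 3
[-0.7700 0.4472 -0.0204]·P = 0.0006;  [-0.7646 -0.4378 0.0200]·P = -0.0009
Cramer: x(z) = 0.0002-0.0000z;  y(z) = 0.0017+0.0457z
sphere 1 gives Az²+Bz+C=0 with A=1.0021, B=-0.0619, C=-0.1361;  B²−4AC=0.5495;  roots -0.3390, 0.4008;  negative root z = -0.3390
x = 0.0002, y = -0.0138

(0.0002, -0.0138, -0.3390)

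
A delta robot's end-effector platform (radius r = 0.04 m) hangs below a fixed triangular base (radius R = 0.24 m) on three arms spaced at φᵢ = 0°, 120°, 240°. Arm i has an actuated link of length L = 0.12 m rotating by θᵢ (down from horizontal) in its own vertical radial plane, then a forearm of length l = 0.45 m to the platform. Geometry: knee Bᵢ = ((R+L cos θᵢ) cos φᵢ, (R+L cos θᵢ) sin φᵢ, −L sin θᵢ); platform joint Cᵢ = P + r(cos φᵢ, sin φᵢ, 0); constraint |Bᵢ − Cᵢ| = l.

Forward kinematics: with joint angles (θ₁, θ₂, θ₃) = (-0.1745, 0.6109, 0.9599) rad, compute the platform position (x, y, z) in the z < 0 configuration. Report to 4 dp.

centre 1 = (0.3182·cos0.0°, 0.3182·sin0.0°, 0.0208) = (0.3182, 0.0000, 0.0208)
arm 2 at φ=120.0°: (R−r)+L cos θ2 = 0.2983;  centre 2 = (-0.1491, 0.2583, -0.0688)
arm 3 at φ=240.0°: (R−r)+L cos θ3 = 0.2688;  centre 3 = (-0.1344, -0.2328, -0.0983)
eliminate P² terms by subtracting sphere 1 from 2 and 3
linear system: -0.9347x+0.5167y = -0.0080−-0.1793z; -0.9052x+-0.4656y = -0.0197−-0.2383z
det = 0.9029;  x = 0.0154+-0.2288z,  y = 0.0125+-0.0669z
quadratic in z: (1.0568)z²+(0.0952)z+(-0.1102)=0, √Δ=0.6892 → z ∈ {-0.3711, 0.2810}; z = -0.3711 (taking z<0)
x = 0.1003, y = 0.0373

(0.1003, 0.0373, -0.3711)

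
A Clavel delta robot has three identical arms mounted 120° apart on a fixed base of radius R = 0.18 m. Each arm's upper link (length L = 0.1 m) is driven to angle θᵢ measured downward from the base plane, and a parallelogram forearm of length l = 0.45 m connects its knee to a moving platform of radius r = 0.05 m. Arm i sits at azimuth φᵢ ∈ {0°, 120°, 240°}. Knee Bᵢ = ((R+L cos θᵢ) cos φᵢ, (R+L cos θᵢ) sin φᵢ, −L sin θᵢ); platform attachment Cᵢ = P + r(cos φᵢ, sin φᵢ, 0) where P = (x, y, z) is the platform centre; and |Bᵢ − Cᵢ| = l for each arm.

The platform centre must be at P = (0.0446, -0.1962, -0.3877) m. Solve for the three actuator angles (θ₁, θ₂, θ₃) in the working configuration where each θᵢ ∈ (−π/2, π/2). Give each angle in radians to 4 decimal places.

θ₁ = 0.2622, θ₂ = 1.3962, θ₃ = -0.3487

rotate P by −φ1: (0.0446, -0.1962, -0.3877)
  A cos θ + B sin θ = C:  0.0854·cos θ + -0.3877·sin θ = -0.0180
  γ=atan2(-0.3877,0.0854)=-1.3540;  ψ=arccos(-0.0453)=1.6161;  θ1=γ+ψ≈0.2622
φ2=120.0° → target in arm frame (-0.1922, 0.0595)
  A cos θ + B sin θ = C:  0.3222·cos θ + -0.3877·sin θ = -0.3259
  γ=atan2(-0.3877,0.3222)=-0.8774;  ψ=arccos(-0.6464)=2.2736;  θ2=γ+ψ≈1.3962
rotate P by −φ3: (0.1476, 0.1367, -0.3877)
  A cos θ + B sin θ = C:  -0.0176·cos θ + -0.3877·sin θ = 0.1159
  γ=atan2(-0.3877,-0.0176)=-1.6162;  ψ=arccos(0.2987)=1.2675;  θ3=γ+ψ≈-0.3487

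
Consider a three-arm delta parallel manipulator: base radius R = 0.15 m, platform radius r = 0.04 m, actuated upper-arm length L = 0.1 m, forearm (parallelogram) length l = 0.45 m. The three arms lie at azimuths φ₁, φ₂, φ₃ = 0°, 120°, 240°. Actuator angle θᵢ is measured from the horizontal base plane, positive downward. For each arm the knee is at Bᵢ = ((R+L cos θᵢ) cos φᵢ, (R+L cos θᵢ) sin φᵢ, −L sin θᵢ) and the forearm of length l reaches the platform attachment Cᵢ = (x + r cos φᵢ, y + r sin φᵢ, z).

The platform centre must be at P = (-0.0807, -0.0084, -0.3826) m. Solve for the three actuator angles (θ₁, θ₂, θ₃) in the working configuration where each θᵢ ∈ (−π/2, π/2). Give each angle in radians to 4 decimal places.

rotate P by −φ1: (-0.0807, -0.0084, -0.3826)
  A cos θ + B sin θ = C:  0.1907·cos θ + -0.3826·sin θ = 0.0484
  √(A²+B²)=0.4275;  θ1 = -1.1084+1.4573 ≈ 0.3489
φ2=120.0° → target in arm frame (0.0331, 0.0741)
  A cos θ + B sin θ = C:  0.0769·cos θ + -0.3826·sin θ = 0.1736
  √(A²+B²)=0.3903;  θ2 = -1.3724+1.1099 ≈ -0.2624
φ3=240.0° → target in arm frame (0.0476, -0.0657)
  A=0.0624, B=-0.3826, C=(l²−L²−A²−y'²−z²)/(2L)=0.1896
  θ3 = atan2(B,A) + arccos(C/0.3877) = -0.3493

θ₁ = 0.3489, θ₂ = -0.2624, θ₃ = -0.3493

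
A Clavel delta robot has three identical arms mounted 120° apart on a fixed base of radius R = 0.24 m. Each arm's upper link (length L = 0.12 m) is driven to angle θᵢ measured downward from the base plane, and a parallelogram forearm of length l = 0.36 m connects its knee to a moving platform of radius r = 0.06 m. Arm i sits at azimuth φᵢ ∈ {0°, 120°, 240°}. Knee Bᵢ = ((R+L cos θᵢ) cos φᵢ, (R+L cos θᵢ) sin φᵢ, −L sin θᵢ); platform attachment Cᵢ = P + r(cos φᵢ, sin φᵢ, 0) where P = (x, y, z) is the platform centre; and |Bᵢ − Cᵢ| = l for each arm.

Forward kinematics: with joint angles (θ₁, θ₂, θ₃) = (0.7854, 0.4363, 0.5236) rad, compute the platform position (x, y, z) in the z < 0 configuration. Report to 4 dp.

(-0.0305, 0.0071, -0.2906)

φ1=0.0°: virtual centre (0.2649, 0.0000, -0.0849), radius l
O2 = (0.2888·cos120.0°, 0.2888·sin120.0°, -0.0507) = (-0.1444, 0.2501, -0.0507)
arm 3 at φ=240.0°: (R−r)+L cos θ3 = 0.2839;  O3 = (-0.1420, -0.2459, -0.0600)
|O₂|²−|O₁|² = 0.0086;  |O₃|²−|O₁|² = 0.0069
plane₁₂: -0.8185x+0.5001y+0.0683z = 0.0086
det = 0.8094;  x = -0.0095+0.0722z,  y = 0.0017+-0.0184z
sphere 1 gives Az²+Bz+C=0 with A=1.0056, B=0.1300, C=-0.0471;  B²−4AC=0.2065;  roots -0.2906, 0.1613;  negative root z = -0.2906
x = -0.0305, y = 0.0071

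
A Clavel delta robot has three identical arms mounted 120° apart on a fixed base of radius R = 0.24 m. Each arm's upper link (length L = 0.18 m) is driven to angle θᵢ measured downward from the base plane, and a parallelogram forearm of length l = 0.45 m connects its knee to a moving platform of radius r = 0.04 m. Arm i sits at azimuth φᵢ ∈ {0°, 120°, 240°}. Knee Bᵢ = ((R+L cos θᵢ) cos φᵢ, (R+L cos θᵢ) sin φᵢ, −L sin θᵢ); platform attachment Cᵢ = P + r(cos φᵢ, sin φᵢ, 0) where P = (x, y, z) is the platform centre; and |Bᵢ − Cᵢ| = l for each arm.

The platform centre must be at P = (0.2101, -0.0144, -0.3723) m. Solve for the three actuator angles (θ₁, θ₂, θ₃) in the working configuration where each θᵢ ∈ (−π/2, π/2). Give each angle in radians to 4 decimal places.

rotate P by −φ1: (0.2101, -0.0144, -0.3723)
  A=-0.0101, B=-0.3723, C=(l²−L²−A²−y'²−z²)/(2L)=0.0866
  √(A²+B²)=0.3724;  θ1 = -1.5979+1.3361 ≈ -0.2618
rotate P by −φ2: (-0.1175, -0.1748, -0.3723)
  A cos θ + B sin θ = C:  0.3175·cos θ + -0.3723·sin θ = -0.2774
  √(A²+B²)=0.4893;  θ2 = -0.8646+2.1736 ≈ 1.3089
φ3=240.0° → target in arm frame (-0.0926, 0.1892)
  A=0.2926, B=-0.3723, C=(l²−L²−A²−y'²−z²)/(2L)=-0.2497
  γ=atan2(-0.3723,0.2926)=-0.9047;  ψ=arccos(-0.5273)=2.1262;  θ3=γ+ψ≈1.2215

θ₁ = -0.2618, θ₂ = 1.3089, θ₃ = 1.2215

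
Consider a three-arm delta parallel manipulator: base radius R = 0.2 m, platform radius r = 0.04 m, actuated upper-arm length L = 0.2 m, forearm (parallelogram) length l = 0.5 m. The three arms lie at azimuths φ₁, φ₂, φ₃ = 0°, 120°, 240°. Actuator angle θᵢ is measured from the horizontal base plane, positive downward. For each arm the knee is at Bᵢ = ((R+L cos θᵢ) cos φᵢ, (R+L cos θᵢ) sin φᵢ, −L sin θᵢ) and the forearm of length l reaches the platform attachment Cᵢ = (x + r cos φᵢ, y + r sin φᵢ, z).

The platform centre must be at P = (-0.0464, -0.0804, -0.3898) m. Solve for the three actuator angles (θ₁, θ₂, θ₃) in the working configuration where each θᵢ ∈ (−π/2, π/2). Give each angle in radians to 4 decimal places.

rotate P by −φ1: (-0.0464, -0.0804, -0.3898)
  e−x'=0.2064;  (l²−L²−(e−x')²−y'²−z²)/2L = 0.0225
  γ=atan2(-0.3898,0.2064)=-1.0838;  ψ=arccos(0.0510)=1.5198;  θ1=γ+ψ≈0.4360
arm 2 (φ=120.0°): x'=-0.0464, y'=0.0804
  e−x'=0.2064;  (l²−L²−(e−x')²−y'²−z²)/2L = 0.0225
  γ=atan2(-0.3898,0.2064)=-1.0838;  ψ=arccos(0.0509)=1.5199;  θ2=γ+ψ≈0.4361
arm 3 (φ=240.0°): x'=0.0928, y'=0.0000
  A=0.0672, B=-0.3898, C=(l²−L²−A²−y'²−z²)/(2L)=0.1339
  √(A²+B²)=0.3955;  θ3 = -1.4001+1.2256 ≈ -0.1746

θ₁ = 0.4360, θ₂ = 0.4361, θ₃ = -0.1746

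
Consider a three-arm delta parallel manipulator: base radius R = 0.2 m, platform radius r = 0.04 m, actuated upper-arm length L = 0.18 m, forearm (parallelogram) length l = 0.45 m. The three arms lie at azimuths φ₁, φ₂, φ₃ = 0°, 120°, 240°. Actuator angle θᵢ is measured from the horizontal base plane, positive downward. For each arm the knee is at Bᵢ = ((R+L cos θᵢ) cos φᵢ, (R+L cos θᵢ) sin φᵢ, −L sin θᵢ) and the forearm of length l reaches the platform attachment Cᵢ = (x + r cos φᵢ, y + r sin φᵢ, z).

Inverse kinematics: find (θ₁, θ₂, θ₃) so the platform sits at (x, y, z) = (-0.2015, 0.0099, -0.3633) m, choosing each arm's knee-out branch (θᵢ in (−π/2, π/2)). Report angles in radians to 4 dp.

φ1=0.0° → target in arm frame (-0.2015, 0.0099)
  e−x'=0.3615;  (l²−L²−(e−x')²−y'²−z²)/2L = -0.2574
  θ1 = atan2(B,A) + arccos(C/0.5125) = 1.3091
rotate P by −φ2: (0.1093, 0.1696, -0.3633)
  A cos θ + B sin θ = C:  0.0507·cos θ + -0.3633·sin θ = 0.0189
  γ=atan2(-0.3633,0.0507)=-1.4322;  ψ=arccos(0.0515)=1.5193;  θ2=γ+ψ≈0.0871
arm 3 (φ=240.0°): x'=0.0922, y'=-0.1795
  A cos θ + B sin θ = C:  0.0678·cos θ + -0.3633·sin θ = 0.0036
  γ=atan2(-0.3633,0.0678)=-1.3862;  ψ=arccos(0.0098)=1.5610;  θ3=γ+ψ≈0.1747

θ₁ = 1.3091, θ₂ = 0.0871, θ₃ = 0.1747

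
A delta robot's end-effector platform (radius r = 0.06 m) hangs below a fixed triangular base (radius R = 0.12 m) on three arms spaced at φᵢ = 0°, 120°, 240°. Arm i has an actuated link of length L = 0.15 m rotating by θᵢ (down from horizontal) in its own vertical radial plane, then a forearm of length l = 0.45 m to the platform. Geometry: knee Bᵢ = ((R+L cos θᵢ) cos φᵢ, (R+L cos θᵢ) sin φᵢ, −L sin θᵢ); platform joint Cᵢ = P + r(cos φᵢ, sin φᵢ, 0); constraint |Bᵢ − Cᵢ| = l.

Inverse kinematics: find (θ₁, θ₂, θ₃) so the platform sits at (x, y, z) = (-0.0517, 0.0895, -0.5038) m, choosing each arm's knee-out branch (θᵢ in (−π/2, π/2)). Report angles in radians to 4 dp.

rotate P by −φ1: (-0.0517, 0.0895, -0.5038)
  e−x'=0.1117;  (l²−L²−(e−x')²−y'²−z²)/2L = -0.3143
  θ1 = atan2(B,A) + arccos(C/0.5160) = 0.8732
arm 2 (φ=120.0°): x'=0.1034, y'=0.0000
  A cos θ + B sin θ = C:  -0.0434·cos θ + -0.5038·sin θ = -0.2523
  γ=atan2(-0.5038,-0.0434)=-1.6566;  ψ=arccos(-0.4990)=2.0932;  θ2=γ+ψ≈0.4366
φ3=240.0° → target in arm frame (-0.0517, -0.0895)
  A cos θ + B sin θ = C:  0.1117·cos θ + -0.5038·sin θ = -0.3143
  √(A²+B²)=0.5160;  θ3 = -1.3527+2.2257 ≈ 0.8731

θ₁ = 0.8732, θ₂ = 0.4366, θ₃ = 0.8731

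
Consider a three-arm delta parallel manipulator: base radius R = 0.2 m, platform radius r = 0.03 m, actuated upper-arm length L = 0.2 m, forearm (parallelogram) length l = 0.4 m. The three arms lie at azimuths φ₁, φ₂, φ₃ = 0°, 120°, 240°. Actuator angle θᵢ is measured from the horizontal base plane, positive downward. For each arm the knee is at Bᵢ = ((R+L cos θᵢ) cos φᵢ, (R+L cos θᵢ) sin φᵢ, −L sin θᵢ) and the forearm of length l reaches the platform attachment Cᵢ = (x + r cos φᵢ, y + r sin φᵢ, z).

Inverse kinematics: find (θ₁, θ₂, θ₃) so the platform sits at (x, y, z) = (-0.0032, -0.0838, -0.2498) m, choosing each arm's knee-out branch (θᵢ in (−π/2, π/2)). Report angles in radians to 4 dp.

φ1=0.0° → target in arm frame (-0.0032, -0.0838)
  A cos θ + B sin θ = C:  0.1732·cos θ + -0.2498·sin θ = 0.0514
  θ1 = atan2(B,A) + arccos(C/0.3040) = 0.4362
φ2=120.0° → target in arm frame (-0.0710, 0.0447)
  e−x'=0.2410;  (l²−L²−(e−x')²−y'²−z²)/2L = -0.0062
  γ=atan2(-0.2498,0.2410)=-0.8034;  ψ=arccos(-0.0177)=1.5885;  θ2=γ+ψ≈0.7852
rotate P by −φ3: (0.0742, 0.0391, -0.2498)
  e−x'=0.0958;  (l²−L²−(e−x')²−y'²−z²)/2L = 0.1172
  γ=atan2(-0.2498,0.0958)=-1.2045;  ψ=arccos(0.4381)=1.1173;  θ3=γ+ψ≈-0.0872

θ₁ = 0.4362, θ₂ = 0.7852, θ₃ = -0.0872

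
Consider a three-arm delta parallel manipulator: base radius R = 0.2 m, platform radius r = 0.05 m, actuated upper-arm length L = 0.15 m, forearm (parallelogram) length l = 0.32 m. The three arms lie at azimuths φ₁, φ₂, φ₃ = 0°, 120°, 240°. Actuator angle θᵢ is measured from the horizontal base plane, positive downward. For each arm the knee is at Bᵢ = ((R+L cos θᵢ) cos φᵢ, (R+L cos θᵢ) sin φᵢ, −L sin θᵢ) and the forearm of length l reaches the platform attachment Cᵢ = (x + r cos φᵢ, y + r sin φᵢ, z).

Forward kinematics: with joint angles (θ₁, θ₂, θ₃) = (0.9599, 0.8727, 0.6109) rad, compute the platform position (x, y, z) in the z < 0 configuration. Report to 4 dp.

(-0.0273, -0.0274, -0.3025)

φ1=0.0°: virtual centre (0.2360, 0.0000, -0.1229), radius l
φ2=120.0°: virtual centre (-0.1232, 0.2134, -0.1149), radius l
arm 3 at φ=240.0°: e+L cos θ3 = 0.2729;  O3 = (-0.1364, -0.2363, -0.0860)
|O₂|²−|O₁|² = 0.0031;  |O₃|²−|O₁|² = 0.0110
linear system: -0.7185x+0.4268y = 0.0031−0.0159z; -0.7450x+-0.4726y = 0.0110−0.0737z
Cramer: x(z) = -0.0094+0.0593z;  y(z) = -0.0085+0.0625z
into |P−O₁|² = l²: 1.0074z² + 0.2156z + -0.0270 = 0;  Δ = 0.1552;  z = -0.3025 or 0.0885 → z<0 root = -0.3025
x = -0.0273, y = -0.0274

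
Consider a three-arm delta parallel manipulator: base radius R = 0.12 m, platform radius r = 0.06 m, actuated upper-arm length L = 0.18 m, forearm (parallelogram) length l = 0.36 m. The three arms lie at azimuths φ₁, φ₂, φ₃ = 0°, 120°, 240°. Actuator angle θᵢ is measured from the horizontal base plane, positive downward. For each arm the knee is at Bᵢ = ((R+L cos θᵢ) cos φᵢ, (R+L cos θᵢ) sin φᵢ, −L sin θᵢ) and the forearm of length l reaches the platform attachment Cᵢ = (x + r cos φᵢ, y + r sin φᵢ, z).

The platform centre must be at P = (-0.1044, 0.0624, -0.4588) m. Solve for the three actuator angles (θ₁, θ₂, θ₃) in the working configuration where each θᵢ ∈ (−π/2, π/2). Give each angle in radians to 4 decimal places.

arm 1 (φ=0.0°): x'=-0.1044, y'=0.0624
  A=0.1644, B=-0.4588, C=(l²−L²−A²−y'²−z²)/(2L)=-0.4006
  θ1 = atan2(B,A) + arccos(C/0.4874) = 1.3090
rotate P by −φ2: (0.1062, 0.0592, -0.4588)
  e−x'=-0.0462;  (l²−L²−(e−x')²−y'²−z²)/2L = -0.3304
  √(A²+B²)=0.4611;  θ2 = -1.6712+2.3696 ≈ 0.6983
φ3=240.0° → target in arm frame (-0.0018, -0.1216)
  A cos θ + B sin θ = C:  0.0618·cos θ + -0.4588·sin θ = -0.3664
  √(A²+B²)=0.4629;  θ3 = -1.4368+2.4840 ≈ 1.0472

θ₁ = 1.3090, θ₂ = 0.6983, θ₃ = 1.0472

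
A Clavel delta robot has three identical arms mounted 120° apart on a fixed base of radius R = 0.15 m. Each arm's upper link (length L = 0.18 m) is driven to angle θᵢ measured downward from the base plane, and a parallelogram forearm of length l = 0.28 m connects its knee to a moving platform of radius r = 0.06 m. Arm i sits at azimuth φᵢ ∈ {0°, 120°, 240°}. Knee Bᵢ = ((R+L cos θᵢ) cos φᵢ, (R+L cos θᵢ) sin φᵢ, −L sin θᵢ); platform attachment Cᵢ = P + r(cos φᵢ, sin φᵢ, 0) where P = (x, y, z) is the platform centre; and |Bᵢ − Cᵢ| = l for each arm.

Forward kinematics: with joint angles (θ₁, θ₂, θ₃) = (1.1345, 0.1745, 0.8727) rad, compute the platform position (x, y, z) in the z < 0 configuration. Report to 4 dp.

arm 1 at φ=0.0°: ρ1 = 0.1661;  centre 1 = (0.1661, 0.0000, -0.1631)
arm 2 at φ=120.0°: ρ2 = 0.2673;  centre 2 = (-0.1336, 0.2315, -0.0313)
centre 3 = (0.2057·cos240.0°, 0.2057·sin240.0°, -0.1379) = (-0.1028, -0.1781, -0.1379)
subtract pairs → two planes through P
[-0.5994 0.4629 0.2638]·P = 0.0182;  [-0.5378 -0.3563 0.0505]·P = 0.0071
det = 0.4625;  x = -0.0212+0.2537z,  y = 0.0119+-0.2413z
quadratic in z: (1.1226)z²+(0.2255)z+(-0.0166)=0, √Δ=0.3540 → z ∈ {-0.2581, 0.0572}; z = -0.2581 (taking z<0)
x = -0.0867, y = 0.0742

(-0.0867, 0.0742, -0.2581)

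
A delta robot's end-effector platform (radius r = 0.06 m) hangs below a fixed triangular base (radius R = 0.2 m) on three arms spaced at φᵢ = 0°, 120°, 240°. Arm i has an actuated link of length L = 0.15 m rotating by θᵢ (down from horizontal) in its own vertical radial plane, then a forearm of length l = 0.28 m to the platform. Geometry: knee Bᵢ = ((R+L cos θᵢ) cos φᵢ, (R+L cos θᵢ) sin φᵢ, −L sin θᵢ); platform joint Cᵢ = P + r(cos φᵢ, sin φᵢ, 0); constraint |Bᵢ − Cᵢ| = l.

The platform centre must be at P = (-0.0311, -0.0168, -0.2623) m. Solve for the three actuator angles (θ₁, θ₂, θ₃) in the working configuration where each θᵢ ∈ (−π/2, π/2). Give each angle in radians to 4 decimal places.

φ1=0.0° → target in arm frame (-0.0311, -0.0168)
  e−x'=0.1711;  (l²−L²−(e−x')²−y'²−z²)/2L = -0.1415
  √(A²+B²)=0.3132;  θ1 = -0.9928+2.0397 ≈ 1.0469
arm 2 (φ=120.0°): x'=0.0010, y'=0.0353
  A=0.1390, B=-0.2623, C=(l²−L²−A²−y'²−z²)/(2L)=-0.1116
  θ2 = atan2(B,A) + arccos(C/0.2969) = 0.8726
φ3=240.0° → target in arm frame (0.0301, -0.0185)
  A cos θ + B sin θ = C:  0.1099·cos θ + -0.2623·sin θ = -0.0844
  θ3 = atan2(B,A) + arccos(C/0.2844) = 0.6981

θ₁ = 1.0469, θ₂ = 0.8726, θ₃ = 0.6981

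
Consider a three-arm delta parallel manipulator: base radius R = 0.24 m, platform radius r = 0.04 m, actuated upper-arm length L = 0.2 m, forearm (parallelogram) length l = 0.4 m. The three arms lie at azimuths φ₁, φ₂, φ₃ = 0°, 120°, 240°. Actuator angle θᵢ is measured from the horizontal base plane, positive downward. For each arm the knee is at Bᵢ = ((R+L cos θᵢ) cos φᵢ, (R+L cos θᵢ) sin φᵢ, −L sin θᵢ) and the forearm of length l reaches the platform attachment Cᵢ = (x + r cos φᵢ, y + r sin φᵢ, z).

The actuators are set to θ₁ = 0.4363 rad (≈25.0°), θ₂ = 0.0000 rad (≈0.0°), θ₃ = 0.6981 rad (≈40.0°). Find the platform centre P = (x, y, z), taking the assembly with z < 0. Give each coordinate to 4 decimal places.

(-0.0031, 0.0503, -0.1832)

centre 1 = (0.3813·cos0.0°, 0.3813·sin0.0°, -0.0845) = (0.3813, 0.0000, -0.0845)
φ2=120.0°: virtual centre (-0.2000, 0.3464, 0.0000), radius l
arm 3 at φ=240.0°: (R−r)+L cos θ3 = 0.3532;  centre 3 = (-0.1766, -0.3059, -0.1286)
|centre ₂|²−|centre ₁|² = 0.0075;  |centre ₃|²−|centre ₁|² = -0.0112
[-1.1625 0.6928 0.1690]·P = 0.0075;  [-1.1157 -0.6118 -0.0881]·P = -0.0112
det = 1.4842;  x = 0.0021+0.0286z,  y = 0.0144+-0.1961z
into |P−centre ₁|² = l²: 1.0393z² + 0.1417z + -0.0089 = 0;  Δ = 0.0572;  z = -0.1832 or 0.0468 → z<0 root = -0.1832
x = -0.0031, y = 0.0503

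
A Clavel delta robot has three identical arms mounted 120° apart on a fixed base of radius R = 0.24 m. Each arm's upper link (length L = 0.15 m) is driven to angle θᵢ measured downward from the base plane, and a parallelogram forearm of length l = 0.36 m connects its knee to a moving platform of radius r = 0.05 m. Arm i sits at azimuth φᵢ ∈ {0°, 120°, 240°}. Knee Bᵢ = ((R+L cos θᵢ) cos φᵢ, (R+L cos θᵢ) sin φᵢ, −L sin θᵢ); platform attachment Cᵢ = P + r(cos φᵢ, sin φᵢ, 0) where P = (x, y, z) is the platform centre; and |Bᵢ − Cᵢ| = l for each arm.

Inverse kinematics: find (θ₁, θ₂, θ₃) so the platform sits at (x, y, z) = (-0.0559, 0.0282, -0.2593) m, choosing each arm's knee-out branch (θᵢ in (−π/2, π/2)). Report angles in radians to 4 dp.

arm 1 (φ=0.0°): x'=-0.0559, y'=0.0282
  e−x'=0.2459;  (l²−L²−(e−x')²−y'²−z²)/2L = -0.0713
  √(A²+B²)=0.3574;  θ1 = -0.8119+1.7717 ≈ 0.9598
φ2=120.0° → target in arm frame (0.0524, 0.0343)
  A=0.1376, B=-0.2593, C=(l²−L²−A²−y'²−z²)/(2L)=0.0658
  γ=atan2(-0.2593,0.1376)=-1.0828;  ψ=arccos(0.2242)=1.3447;  θ2=γ+ψ≈0.2618
rotate P by −φ3: (0.0035, -0.0625, -0.2593)
  e−x'=0.1865;  (l²−L²−(e−x')²−y'²−z²)/2L = 0.0039
  γ=atan2(-0.2593,0.1865)=-0.9473;  ψ=arccos(0.0124)=1.5584;  θ3=γ+ψ≈0.6111

θ₁ = 0.9598, θ₂ = 0.2618, θ₃ = 0.6111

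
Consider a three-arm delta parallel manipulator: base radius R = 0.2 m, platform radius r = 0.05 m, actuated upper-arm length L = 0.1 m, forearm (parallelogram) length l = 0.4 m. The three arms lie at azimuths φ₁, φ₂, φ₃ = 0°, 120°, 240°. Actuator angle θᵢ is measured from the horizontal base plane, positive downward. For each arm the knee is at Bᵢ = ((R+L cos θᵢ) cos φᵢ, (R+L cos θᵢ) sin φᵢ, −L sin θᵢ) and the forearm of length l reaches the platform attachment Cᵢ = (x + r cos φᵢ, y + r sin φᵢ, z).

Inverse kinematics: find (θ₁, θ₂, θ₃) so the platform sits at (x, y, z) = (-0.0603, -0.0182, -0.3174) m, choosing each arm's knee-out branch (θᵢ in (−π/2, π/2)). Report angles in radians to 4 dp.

arm 1 (φ=0.0°): x'=-0.0603, y'=-0.0182
  e−x'=0.2103;  (l²−L²−(e−x')²−y'²−z²)/2L = 0.0235
  γ=atan2(-0.3174,0.2103)=-0.9856;  ψ=arccos(0.0617)=1.5090;  θ1=γ+ψ≈0.5234
arm 2 (φ=120.0°): x'=0.0144, y'=0.0613
  A=0.1356, B=-0.3174, C=(l²−L²−A²−y'²−z²)/(2L)=0.1355
  θ2 = atan2(B,A) + arccos(C/0.3452) = 0.0003
arm 3 (φ=240.0°): x'=0.0459, y'=-0.0431
  A=0.1041, B=-0.3174, C=(l²−L²−A²−y'²−z²)/(2L)=0.1828
  √(A²+B²)=0.3340;  θ3 = -1.2539+0.9917 ≈ -0.2623

θ₁ = 0.5234, θ₂ = 0.0003, θ₃ = -0.2623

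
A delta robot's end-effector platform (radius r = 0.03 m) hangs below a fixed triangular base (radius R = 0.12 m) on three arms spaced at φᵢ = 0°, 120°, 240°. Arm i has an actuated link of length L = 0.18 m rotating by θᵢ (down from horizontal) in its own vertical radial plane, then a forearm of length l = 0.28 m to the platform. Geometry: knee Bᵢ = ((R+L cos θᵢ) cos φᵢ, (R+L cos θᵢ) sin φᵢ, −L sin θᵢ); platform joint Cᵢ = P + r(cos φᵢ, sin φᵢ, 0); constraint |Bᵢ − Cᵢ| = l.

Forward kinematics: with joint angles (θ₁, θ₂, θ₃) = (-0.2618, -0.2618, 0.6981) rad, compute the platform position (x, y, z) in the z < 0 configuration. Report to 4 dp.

(0.0256, 0.0444, -0.0937)

arm 1 at φ=0.0°: ρ1 = 0.2639;  S1 = (0.2639, 0.0000, 0.0466)
φ2=120.0°: virtual centre (-0.1319, 0.2285, 0.0466), radius l
arm 3 at φ=240.0°: ρ3 = 0.2279;  S3 = (-0.1139, -0.1974, -0.1157)
eliminate P² terms by subtracting sphere 1 from 2 and 3
[-0.7916 0.4570 0.0000]·P = 0.0000;  [-0.7556 -0.3947 -0.3246]·P = -0.0065
Cramer: x(z) = 0.0045-0.2255z;  y(z) = 0.0078-0.3906z
into |P−S₁|² = l²: 1.2034z² + 0.0177z + -0.0089 = 0;  Δ = 0.0431;  z = -0.0937 or 0.0789 → z<0 root = -0.0937
x = 0.0256, y = 0.0444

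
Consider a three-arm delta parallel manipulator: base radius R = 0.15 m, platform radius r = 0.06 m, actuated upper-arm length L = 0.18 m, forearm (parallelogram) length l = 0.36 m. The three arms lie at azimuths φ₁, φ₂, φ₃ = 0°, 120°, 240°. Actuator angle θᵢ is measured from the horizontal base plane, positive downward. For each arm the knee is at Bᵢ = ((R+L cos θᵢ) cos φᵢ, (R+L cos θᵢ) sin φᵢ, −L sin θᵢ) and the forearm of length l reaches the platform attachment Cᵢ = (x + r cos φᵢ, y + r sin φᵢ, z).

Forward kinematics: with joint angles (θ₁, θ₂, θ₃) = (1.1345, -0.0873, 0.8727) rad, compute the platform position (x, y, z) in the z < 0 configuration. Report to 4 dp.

φ1=0.0°: virtual centre (0.1661, 0.0000, -0.1631), radius l
arm 2 at φ=120.0°: (R−r)+L cos θ2 = 0.2693;  centre 2 = (-0.1347, 0.2332, 0.0157)
arm 3 at φ=240.0°: (R−r)+L cos θ3 = 0.2057;  centre 3 = (-0.1028, -0.1781, -0.1379)
|centre ₂|²−|centre ₁|² = 0.0186;  |centre ₃|²−|centre ₁|² = 0.0071
linear system: -0.6014x+0.4665y = 0.0186−0.3577z; -0.5378x+-0.3563y = 0.0071−0.0505z
Cramer: x(z) = -0.0214+0.3246z;  y(z) = 0.0123-0.3483z
quadratic in z: (1.2266)z²+(0.1960)z+(-0.0677)=0, √Δ=0.6088 → z ∈ {-0.3281, 0.1682}; z = -0.3281 (taking z<0)
x = -0.1279, y = 0.1265

(-0.1279, 0.1265, -0.3281)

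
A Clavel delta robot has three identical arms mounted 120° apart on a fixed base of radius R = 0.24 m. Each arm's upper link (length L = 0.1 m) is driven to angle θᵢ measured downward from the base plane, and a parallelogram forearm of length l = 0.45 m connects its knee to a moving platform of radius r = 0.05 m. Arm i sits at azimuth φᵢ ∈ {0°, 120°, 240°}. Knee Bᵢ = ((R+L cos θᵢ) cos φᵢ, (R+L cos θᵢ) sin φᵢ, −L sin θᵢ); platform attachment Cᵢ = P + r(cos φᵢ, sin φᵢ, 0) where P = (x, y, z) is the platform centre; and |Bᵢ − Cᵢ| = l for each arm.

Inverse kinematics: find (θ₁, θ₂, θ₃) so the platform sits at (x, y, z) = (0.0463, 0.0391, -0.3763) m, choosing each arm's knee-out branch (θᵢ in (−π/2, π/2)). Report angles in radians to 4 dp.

rotate P by −φ1: (0.0463, 0.0391, -0.3763)
  e−x'=0.1437;  (l²−L²−(e−x')²−y'²−z²)/2L = 0.1436
  γ=atan2(-0.3763,0.1437)=-1.2060;  ψ=arccos(0.3565)=1.2063;  θ1=γ+ψ≈0.0003
φ2=120.0° → target in arm frame (0.0107, -0.0596)
  e−x'=0.1793;  (l²−L²−(e−x')²−y'²−z²)/2L = 0.0760
  √(A²+B²)=0.4168;  θ2 = -1.1262+1.3875 ≈ 0.2613
rotate P by −φ3: (-0.0570, 0.0205, -0.3763)
  e−x'=0.2470;  (l²−L²−(e−x')²−y'²−z²)/2L = -0.0527
  √(A²+B²)=0.4501;  θ3 = -0.9899+1.6881 ≈ 0.6982

θ₁ = 0.0003, θ₂ = 0.2613, θ₃ = 0.6982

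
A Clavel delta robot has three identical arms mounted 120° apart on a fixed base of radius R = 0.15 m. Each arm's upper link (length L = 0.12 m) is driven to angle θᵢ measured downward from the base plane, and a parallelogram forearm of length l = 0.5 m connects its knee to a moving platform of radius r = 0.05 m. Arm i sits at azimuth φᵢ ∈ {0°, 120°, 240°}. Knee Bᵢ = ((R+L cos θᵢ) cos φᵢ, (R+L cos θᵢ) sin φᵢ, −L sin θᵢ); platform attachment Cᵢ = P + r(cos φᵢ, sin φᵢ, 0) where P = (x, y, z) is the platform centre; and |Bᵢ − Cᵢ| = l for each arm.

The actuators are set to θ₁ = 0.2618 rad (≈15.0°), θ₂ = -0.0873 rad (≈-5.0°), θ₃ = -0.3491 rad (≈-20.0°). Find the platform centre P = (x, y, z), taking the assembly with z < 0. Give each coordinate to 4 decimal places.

(-0.0767, -0.0344, -0.4350)

S1 = (0.2159·cos0.0°, 0.2159·sin0.0°, -0.0311) = (0.2159, 0.0000, -0.0311)
φ2=120.0°: virtual centre (-0.1098, 0.1901, 0.0105), radius l
arm 3 at φ=240.0°: e+L cos θ3 = 0.2128;  S3 = (-0.1064, -0.1843, 0.0410)
eliminate P² terms by subtracting sphere 1 from 2 and 3
linear system: -0.6514x+0.3803y = 0.0007−0.0830z; -0.6446x+-0.3685y = -0.0006−0.1442z
det = 0.4851;  x = -0.0001+0.1761z,  y = 0.0018+0.0833z
into |P−S₁|² = l²: 1.0380z² + -0.0137z + -0.2024 = 0;  Δ = 0.8405;  z = -0.4350 or 0.4482 → z<0 root = -0.4350
x = -0.0767, y = -0.0344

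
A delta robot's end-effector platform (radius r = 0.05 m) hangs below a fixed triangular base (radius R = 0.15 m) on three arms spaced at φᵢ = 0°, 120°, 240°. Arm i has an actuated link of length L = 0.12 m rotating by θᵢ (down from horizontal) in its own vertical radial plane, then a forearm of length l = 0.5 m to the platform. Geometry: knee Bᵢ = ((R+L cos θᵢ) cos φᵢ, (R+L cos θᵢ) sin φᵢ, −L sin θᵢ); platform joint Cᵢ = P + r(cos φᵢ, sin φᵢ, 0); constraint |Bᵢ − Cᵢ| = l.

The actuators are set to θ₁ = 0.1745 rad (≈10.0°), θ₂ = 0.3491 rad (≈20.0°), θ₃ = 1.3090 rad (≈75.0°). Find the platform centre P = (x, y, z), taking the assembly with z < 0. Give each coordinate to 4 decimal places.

φ1=0.0°: virtual centre (0.2182, 0.0000, -0.0208), radius l
arm 2 at φ=120.0°: e+L cos θ2 = 0.2128;  O2 = (-0.1064, 0.1843, -0.0410)
arm 3 at φ=240.0°: e+L cos θ3 = 0.1311;  O3 = (-0.0655, -0.1135, -0.1159)
subtract pairs → two planes through P
plane₁₂: -0.6491x+0.3685y+-0.0404z = -0.0011
Cramer: x(z) = 0.0187-0.2223z;  y(z) = 0.0300-0.2819z
sphere 1 gives Az²+Bz+C=0 with A=1.1289, B=0.1134, C=-0.2089;  B²−4AC=0.9561;  roots -0.4833, 0.3828;  negative root z = -0.4833
x = 0.1262, y = 0.1663

(0.1262, 0.1663, -0.4833)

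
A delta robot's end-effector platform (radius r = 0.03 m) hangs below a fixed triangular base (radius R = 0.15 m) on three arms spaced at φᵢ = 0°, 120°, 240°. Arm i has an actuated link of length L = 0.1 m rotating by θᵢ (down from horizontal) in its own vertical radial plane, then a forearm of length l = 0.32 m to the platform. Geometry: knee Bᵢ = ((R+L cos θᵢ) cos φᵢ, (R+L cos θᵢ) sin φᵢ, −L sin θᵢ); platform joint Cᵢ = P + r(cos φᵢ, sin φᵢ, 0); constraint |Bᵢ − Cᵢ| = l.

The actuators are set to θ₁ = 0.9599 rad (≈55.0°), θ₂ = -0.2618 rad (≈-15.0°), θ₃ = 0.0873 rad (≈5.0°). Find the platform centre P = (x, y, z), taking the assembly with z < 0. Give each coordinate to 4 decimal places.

O1 = (0.1774·cos0.0°, 0.1774·sin0.0°, -0.0819) = (0.1774, 0.0000, -0.0819)
O2 = (0.2166·cos120.0°, 0.2166·sin120.0°, 0.0259) = (-0.1083, 0.1876, 0.0259)
O3 = (0.2196·cos240.0°, 0.2196·sin240.0°, -0.0087) = (-0.1098, -0.1902, -0.0087)
|O₂|²−|O₁|² = 0.0094;  |O₃|²−|O₁|² = 0.0101
[-0.5713 0.3751 0.2156]·P = 0.0094;  [-0.5743 -0.3804 0.1464]·P = 0.0101
det = 0.4328;  x = -0.0171+0.3164z,  y = -0.0009+-0.0929z
quadratic in z: (1.1087)z²+(0.0410)z+(-0.0579)=0, √Δ=0.5083 → z ∈ {-0.2477, 0.2108}; z = -0.2477 (taking z<0)
x = -0.0954, y = 0.0221

(-0.0954, 0.0221, -0.2477)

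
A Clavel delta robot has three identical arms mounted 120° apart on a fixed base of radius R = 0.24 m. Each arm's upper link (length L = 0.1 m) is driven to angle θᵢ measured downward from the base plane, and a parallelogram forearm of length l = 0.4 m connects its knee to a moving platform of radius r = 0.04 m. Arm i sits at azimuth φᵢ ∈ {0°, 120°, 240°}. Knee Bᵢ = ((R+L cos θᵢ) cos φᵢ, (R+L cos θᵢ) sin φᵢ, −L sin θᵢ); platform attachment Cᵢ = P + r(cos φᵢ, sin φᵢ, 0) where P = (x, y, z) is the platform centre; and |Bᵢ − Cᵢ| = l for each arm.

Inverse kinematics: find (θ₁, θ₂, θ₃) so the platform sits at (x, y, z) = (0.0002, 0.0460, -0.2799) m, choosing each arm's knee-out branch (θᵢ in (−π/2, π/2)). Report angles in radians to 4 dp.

θ₁ = 0.1747, θ₂ = -0.2615, θ₃ = 0.5236

arm 1 (φ=0.0°): x'=0.0002, y'=0.0460
  A cos θ + B sin θ = C:  0.1998·cos θ + -0.2799·sin θ = 0.1481
  γ=atan2(-0.2799,0.1998)=-0.9509;  ψ=arccos(0.4307)=1.1256;  θ1=γ+ψ≈0.1747
φ2=120.0° → target in arm frame (0.0397, -0.0232)
  A cos θ + B sin θ = C:  0.1603·cos θ + -0.2799·sin θ = 0.2272
  θ2 = atan2(B,A) + arccos(C/0.3225) = -0.2615
arm 3 (φ=240.0°): x'=-0.0399, y'=-0.0228
  A=0.2399, B=-0.2799, C=(l²−L²−A²−y'²−z²)/(2L)=0.0678
  √(A²+B²)=0.3687;  θ3 = -0.8621+1.3858 ≈ 0.5236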